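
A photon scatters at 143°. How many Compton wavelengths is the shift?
1.7986 λ_C

The Compton shift formula is:
Δλ = λ_C(1 - cos θ)

Dividing both sides by λ_C:
Δλ/λ_C = 1 - cos θ

For θ = 143°:
Δλ/λ_C = 1 - cos(143°)
Δλ/λ_C = 1 - -0.7986
Δλ/λ_C = 1.7986

This means the shift is 1.7986 × λ_C = 4.3640 pm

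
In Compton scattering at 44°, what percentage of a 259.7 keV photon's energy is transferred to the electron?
0.1248 (or 12.48%)

Calculate initial and final photon energies:

Initial: E₀ = 259.7 keV → λ₀ = 4.7741 pm
Compton shift: Δλ = 0.6810 pm
Final wavelength: λ' = 5.4551 pm
Final energy: E' = 227.2812 keV

Fractional energy loss:
(E₀ - E')/E₀ = (259.7000 - 227.2812)/259.7000
= 32.4188/259.7000
= 0.1248
= 12.48%

(Intermediate values are shown rounded; full precision is carried through to the final answer.)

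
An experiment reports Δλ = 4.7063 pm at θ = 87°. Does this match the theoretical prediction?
No, inconsistent

Calculate the expected shift for θ = 87°:

Δλ_expected = λ_C(1 - cos(87°))
Δλ_expected = 2.4263 × (1 - cos(87°))
Δλ_expected = 2.4263 × 0.9477
Δλ_expected = 2.2993 pm

Given shift: 4.7063 pm
Expected shift: 2.2993 pm
Difference: 2.4070 pm

The values do not match. The given shift corresponds to θ ≈ 160.0°, not 87°.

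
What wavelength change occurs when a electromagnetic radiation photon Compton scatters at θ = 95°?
2.6378 pm

Using the Compton scattering formula:
Δλ = λ_C(1 - cos θ)

where λ_C = h/(m_e·c) ≈ 2.4263 pm is the Compton wavelength of an electron.

For θ = 95°:
cos(95°) = -0.0872
1 - cos(95°) = 1.0872

Δλ = 2.4263 × 1.0872
Δλ = 2.6378 pm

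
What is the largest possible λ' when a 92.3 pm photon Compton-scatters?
97.1526 pm (at θ = 180°)

The Compton shift is Δλ = λ_C(1 − cos θ).

Since cos θ ranges from −1 to 1, the factor (1 − cos θ) ranges from 0 to 2; the maximum shift occurs at θ = 180° (backscattering):
Δλ_max = 2λ_C = 2 × 2.4263 pm = 4.8526 pm

Maximum scattered wavelength:
λ'_max = λ₀ + Δλ_max = 92.3 + 4.8526 = 97.1526 pm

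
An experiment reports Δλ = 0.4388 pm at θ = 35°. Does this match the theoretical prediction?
Yes, consistent

Calculate the expected shift for θ = 35°:

Δλ_expected = λ_C(1 - cos(35°))
Δλ_expected = 2.4263 × (1 - cos(35°))
Δλ_expected = 2.4263 × 0.1808
Δλ_expected = 0.4388 pm

Given shift: 0.4388 pm
Expected shift: 0.4388 pm
Difference: 0.0000 pm

The values match. This is consistent with Compton scattering at the stated angle.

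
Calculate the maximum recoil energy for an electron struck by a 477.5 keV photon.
311.0592 keV

Maximum energy transfer occurs at θ = 180° (backscattering).

Initial photon: E₀ = 477.5 keV → λ₀ = 2.5965 pm

Maximum Compton shift (at 180°):
Δλ_max = 2λ_C = 2 × 2.4263 = 4.8526 pm

Final wavelength:
λ' = 2.5965 + 4.8526 = 7.4491 pm

Minimum photon energy (maximum energy to electron):
E'_min = hc/λ' = 166.4408 keV

Maximum electron kinetic energy:
K_max = E₀ - E'_min = 477.5000 - 166.4408 = 311.0592 keV

(Intermediate values are shown rounded; full precision is carried through to the final answer.)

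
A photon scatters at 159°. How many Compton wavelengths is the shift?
1.9336 λ_C

The Compton shift formula is:
Δλ = λ_C(1 - cos θ)

Dividing both sides by λ_C:
Δλ/λ_C = 1 - cos θ

For θ = 159°:
Δλ/λ_C = 1 - cos(159°)
Δλ/λ_C = 1 - -0.9336
Δλ/λ_C = 1.9336

This means the shift is 1.9336 × λ_C = 4.6915 pm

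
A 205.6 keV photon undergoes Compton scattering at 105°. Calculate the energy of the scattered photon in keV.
136.4767 keV

First convert energy to wavelength:
λ = hc/E, with hc ≈ 1239.842 keV·pm (i.e. 1239.842 eV·nm)

For E = 205.6 keV = 205600 eV:
λ = 1239.842 keV·pm / 205.6 keV
λ = 6.0304 pm

Calculate the Compton shift:
Δλ = λ_C(1 - cos(105°)) = 2.4263 × 1.2588
Δλ = 3.0543 pm

Final wavelength:
λ' = 6.0304 + 3.0543 = 9.0846 pm

Final energy:
E' = hc/λ' = 1239.842 / 9.0846 = 136.4767 keV

(Intermediate values are shown rounded; full precision is carried through to the final answer.)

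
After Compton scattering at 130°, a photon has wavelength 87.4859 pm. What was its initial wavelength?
83.5000 pm

From λ' = λ + Δλ, we have λ = λ' - Δλ

First calculate the Compton shift:
Δλ = λ_C(1 - cos θ)
Δλ = 2.4263 × (1 - cos(130°))
Δλ = 2.4263 × 1.6428
Δλ = 3.9859 pm

Initial wavelength:
λ = λ' - Δλ
λ = 87.4859 - 3.9859
λ = 83.5000 pm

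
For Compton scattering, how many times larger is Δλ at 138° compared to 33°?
138° produces the larger shift by a factor of 10.805

Calculate both shifts using Δλ = λ_C(1 - cos θ):

For θ₁ = 33°:
Δλ₁ = 2.4263 × (1 - cos(33°))
Δλ₁ = 2.4263 × 0.1613
Δλ₁ = 0.3914 pm

For θ₂ = 138°:
Δλ₂ = 2.4263 × (1 - cos(138°))
Δλ₂ = 2.4263 × 1.7431
Δλ₂ = 4.2294 pm

The 138° angle produces the larger shift.
Ratio: 4.2294/0.3914 = 10.805

(Intermediate values are shown rounded; full precision is carried through to the final answer.)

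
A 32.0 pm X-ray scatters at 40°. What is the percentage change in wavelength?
1.7739%

Calculate the Compton shift:
Δλ = λ_C(1 - cos(40°))
Δλ = 2.4263 × (1 - cos(40°))
Δλ = 2.4263 × 0.2340
Δλ = 0.5676 pm

Percentage change:
(Δλ/λ₀) × 100 = (0.5676/32.0) × 100
= 1.7739%

(Intermediate values are shown rounded; full precision is carried through to the final answer.)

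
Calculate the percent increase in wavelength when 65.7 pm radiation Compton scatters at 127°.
5.9155%

Calculate the Compton shift:
Δλ = λ_C(1 - cos(127°))
Δλ = 2.4263 × (1 - cos(127°))
Δλ = 2.4263 × 1.6018
Δλ = 3.8865 pm

Percentage change:
(Δλ/λ₀) × 100 = (3.8865/65.7) × 100
= 5.9155%

(Intermediate values are shown rounded; full precision is carried through to the final answer.)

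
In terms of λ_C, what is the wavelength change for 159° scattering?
1.9336 λ_C

The Compton shift formula is:
Δλ = λ_C(1 - cos θ)

Dividing both sides by λ_C:
Δλ/λ_C = 1 - cos θ

For θ = 159°:
Δλ/λ_C = 1 - cos(159°)
Δλ/λ_C = 1 - -0.9336
Δλ/λ_C = 1.9336

This means the shift is 1.9336 × λ_C = 4.6915 pm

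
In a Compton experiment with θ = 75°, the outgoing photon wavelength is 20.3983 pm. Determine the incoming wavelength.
18.6000 pm

From λ' = λ + Δλ, we have λ = λ' - Δλ

First calculate the Compton shift:
Δλ = λ_C(1 - cos θ)
Δλ = 2.4263 × (1 - cos(75°))
Δλ = 2.4263 × 0.7412
Δλ = 1.7983 pm

Initial wavelength:
λ = λ' - Δλ
λ = 20.3983 - 1.7983
λ = 18.6000 pm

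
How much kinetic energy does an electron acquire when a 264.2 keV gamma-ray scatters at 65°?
60.7379 keV

By energy conservation: K_e = E_initial - E_final

First find the scattered photon energy:
Initial wavelength: λ = hc/E = 4.6928 pm
Compton shift: Δλ = λ_C(1 - cos(65°)) = 1.4009 pm
Final wavelength: λ' = 4.6928 + 1.4009 = 6.0937 pm
Final photon energy: E' = hc/λ' = 203.4621 keV

Electron kinetic energy:
K_e = E - E' = 264.2000 - 203.4621 = 60.7379 keV

(Intermediate values are shown rounded; full precision is carried through to the final answer.)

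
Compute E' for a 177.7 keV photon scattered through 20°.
174.0498 keV

First convert energy to wavelength:
λ = hc/E, with hc ≈ 1239.842 keV·pm (i.e. 1239.842 eV·nm)

For E = 177.7 keV = 177700 eV:
λ = 1239.842 keV·pm / 177.7 keV
λ = 6.9772 pm

Calculate the Compton shift:
Δλ = λ_C(1 - cos(20°)) = 2.4263 × 0.0603
Δλ = 0.1463 pm

Final wavelength:
λ' = 6.9772 + 0.1463 = 7.1235 pm

Final energy:
E' = hc/λ' = 1239.842 / 7.1235 = 174.0498 keV

(Intermediate values are shown rounded; full precision is carried through to the final answer.)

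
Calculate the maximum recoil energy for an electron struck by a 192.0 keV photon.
82.3778 keV

Maximum energy transfer occurs at θ = 180° (backscattering).

Initial photon: E₀ = 192.0 keV → λ₀ = 6.4575 pm

Maximum Compton shift (at 180°):
Δλ_max = 2λ_C = 2 × 2.4263 = 4.8526 pm

Final wavelength:
λ' = 6.4575 + 4.8526 = 11.3101 pm

Minimum photon energy (maximum energy to electron):
E'_min = hc/λ' = 109.6222 keV

Maximum electron kinetic energy:
K_max = E₀ - E'_min = 192.0000 - 109.6222 = 82.3778 keV

(Intermediate values are shown rounded; full precision is carried through to the final answer.)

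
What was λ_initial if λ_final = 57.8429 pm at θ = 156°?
53.2000 pm

From λ' = λ + Δλ, we have λ = λ' - Δλ

First calculate the Compton shift:
Δλ = λ_C(1 - cos θ)
Δλ = 2.4263 × (1 - cos(156°))
Δλ = 2.4263 × 1.9135
Δλ = 4.6429 pm

Initial wavelength:
λ = λ' - Δλ
λ = 57.8429 - 4.6429
λ = 53.2000 pm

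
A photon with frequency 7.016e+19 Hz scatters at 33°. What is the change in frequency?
5.888e+18 Hz (decrease)

Convert frequency to wavelength (c = 299792458 m/s):
λ₀ = c/f₀ = 299792458/7.016e+19 = 4.2729826e-12 m = 4.2730 pm

Calculate Compton shift:
Δλ = λ_C(1 - cos(33°)) = 0.3914 pm

Final wavelength:
λ' = λ₀ + Δλ = 4.2730 + 0.3914 = 4.6644 pm

Final frequency:
f' = c/λ' = 299792458/4.6644178e-12 = 6.4272213e+19 Hz

Frequency shift (decrease):
Δf = f₀ - f' = 7.016e+19 - 6.4272213e+19 = 5.888e+18 Hz

(Intermediate values are shown rounded; full precision is carried through to the final answer.)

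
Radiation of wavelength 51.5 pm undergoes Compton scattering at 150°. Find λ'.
56.0276 pm

Using the Compton formula: λ' = λ + λ_C(1 − cos θ)

For θ = 150°, cos θ = -√3/2 (exact) ≈ -0.8660, so:
1 − cos 150° = 1 − (-√3/2) ≈ 1.8660

Δλ = λ_C × 1.8660 = 2.4263 × 1.8660 = 4.5276 pm

λ' = 51.5 + 4.5276 = 56.0276 pm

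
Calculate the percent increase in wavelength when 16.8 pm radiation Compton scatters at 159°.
27.9254%

Calculate the Compton shift:
Δλ = λ_C(1 - cos(159°))
Δλ = 2.4263 × (1 - cos(159°))
Δλ = 2.4263 × 1.9336
Δλ = 4.6915 pm

Percentage change:
(Δλ/λ₀) × 100 = (4.6915/16.8) × 100
= 27.9254%

(Intermediate values are shown rounded; full precision is carried through to the final answer.)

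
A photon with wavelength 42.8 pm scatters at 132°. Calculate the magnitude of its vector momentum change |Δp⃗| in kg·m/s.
2.7069e-23 kg·m/s

Photon momentum magnitude is p = h/λ.

Initial momentum:
p₀ = h/λ = 6.6261e-34/4.2800e-11 = 1.5481e-23 kg·m/s

After scattering:
λ' = λ + Δλ = 42.8 + 4.0498 = 46.8498 pm
p' = h/λ' = 6.6261e-34/4.6850e-11 = 1.4143e-23 kg·m/s

Momentum is a vector; the scattered photon's direction makes angle θ = 132° with the incident direction. The magnitude of the vector change Δp⃗ = p⃗₀ − p⃗' is found from the law of cosines:
|Δp⃗|² = p₀² + p'² − 2p₀p'cos θ
|Δp⃗|² = (1.5481e-23)² + (1.4143e-23)² − 2·1.5481e-23·1.4143e-23·cos(132°)
|Δp⃗| = 2.7069e-23 kg·m/s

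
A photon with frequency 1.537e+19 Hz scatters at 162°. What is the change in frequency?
3.002e+18 Hz (decrease)

Convert frequency to wavelength (c = 299792458 m/s):
λ₀ = c/f₀ = 299792458/1.537e+19 = 1.9505040e-11 m = 19.5050 pm

Calculate Compton shift:
Δλ = λ_C(1 - cos(162°)) = 4.7339 pm

Final wavelength:
λ' = λ₀ + Δλ = 19.5050 + 4.7339 = 24.2389 pm

Final frequency:
f' = c/λ' = 299792458/2.4238908e-11 = 1.2368233e+19 Hz

Frequency shift (decrease):
Δf = f₀ - f' = 1.537e+19 - 1.2368233e+19 = 3.002e+18 Hz

(Intermediate values are shown rounded; full precision is carried through to the final answer.)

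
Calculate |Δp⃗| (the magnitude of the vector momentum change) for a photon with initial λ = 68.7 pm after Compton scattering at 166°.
1.8523e-23 kg·m/s

Photon momentum magnitude is p = h/λ.

Initial momentum:
p₀ = h/λ = 6.6261e-34/6.8700e-11 = 9.6449e-24 kg·m/s

After scattering:
λ' = λ + Δλ = 68.7 + 4.7805 = 73.4805 pm
p' = h/λ' = 6.6261e-34/7.3481e-11 = 9.0174e-24 kg·m/s

Momentum is a vector; the scattered photon's direction makes angle θ = 166° with the incident direction. The magnitude of the vector change Δp⃗ = p⃗₀ − p⃗' is found from the law of cosines:
|Δp⃗|² = p₀² + p'² − 2p₀p'cos θ
|Δp⃗|² = (9.6449e-24)² + (9.0174e-24)² − 2·9.6449e-24·9.0174e-24·cos(166°)
|Δp⃗| = 1.8523e-23 kg·m/s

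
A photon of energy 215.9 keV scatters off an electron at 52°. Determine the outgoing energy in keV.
185.7388 keV

First convert energy to wavelength:
λ = hc/E, with hc ≈ 1239.842 keV·pm (i.e. 1239.842 eV·nm)

For E = 215.9 keV = 215900 eV:
λ = 1239.842 keV·pm / 215.9 keV
λ = 5.7427 pm

Calculate the Compton shift:
Δλ = λ_C(1 - cos(52°)) = 2.4263 × 0.3843
Δλ = 0.9325 pm

Final wavelength:
λ' = 5.7427 + 0.9325 = 6.6752 pm

Final energy:
E' = hc/λ' = 1239.842 / 6.6752 = 185.7388 keV

(Intermediate values are shown rounded; full precision is carried through to the final answer.)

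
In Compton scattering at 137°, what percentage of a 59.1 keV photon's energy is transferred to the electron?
0.1668 (or 16.68%)

Calculate initial and final photon energies:

Initial: E₀ = 59.1 keV → λ₀ = 20.9787 pm
Compton shift: Δλ = 4.2008 pm
Final wavelength: λ' = 25.1795 pm
Final energy: E' = 49.2401 keV

Fractional energy loss:
(E₀ - E')/E₀ = (59.1000 - 49.2401)/59.1000
= 9.8599/59.1000
= 0.1668
= 16.68%

(Intermediate values are shown rounded; full precision is carried through to the final answer.)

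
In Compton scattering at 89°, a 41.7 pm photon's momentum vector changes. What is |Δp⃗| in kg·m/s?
2.1681e-23 kg·m/s

Photon momentum magnitude is p = h/λ.

Initial momentum:
p₀ = h/λ = 6.6261e-34/4.1700e-11 = 1.5890e-23 kg·m/s

After scattering:
λ' = λ + Δλ = 41.7 + 2.3840 = 44.0840 pm
p' = h/λ' = 6.6261e-34/4.4084e-11 = 1.5031e-23 kg·m/s

Momentum is a vector; the scattered photon's direction makes angle θ = 89° with the incident direction. The magnitude of the vector change Δp⃗ = p⃗₀ − p⃗' is found from the law of cosines:
|Δp⃗|² = p₀² + p'² − 2p₀p'cos θ
|Δp⃗|² = (1.5890e-23)² + (1.5031e-23)² − 2·1.5890e-23·1.5031e-23·cos(89°)
|Δp⃗| = 2.1681e-23 kg·m/s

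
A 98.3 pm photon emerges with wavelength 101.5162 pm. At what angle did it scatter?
109.00°

First find the wavelength shift:
Δλ = λ' - λ = 101.5162 - 98.3 = 3.2162 pm

Using Δλ = λ_C(1 - cos θ), with λ_C = h/(m_e·c) ≈ 2.42631024 pm:
cos θ = 1 - Δλ/λ_C
cos θ = 1 - 3.2162/2.42631024
cos θ = -0.325552

θ = arccos(-0.325552)
θ = 109.00°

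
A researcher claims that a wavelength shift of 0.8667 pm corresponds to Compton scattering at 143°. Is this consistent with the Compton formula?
No, inconsistent

Calculate the expected shift for θ = 143°:

Δλ_expected = λ_C(1 - cos(143°))
Δλ_expected = 2.4263 × (1 - cos(143°))
Δλ_expected = 2.4263 × 1.7986
Δλ_expected = 4.3640 pm

Given shift: 0.8667 pm
Expected shift: 4.3640 pm
Difference: 3.4973 pm

The values do not match. The given shift corresponds to θ ≈ 50.0°, not 143°.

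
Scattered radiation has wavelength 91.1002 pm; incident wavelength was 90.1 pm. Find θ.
54.00°

First find the wavelength shift:
Δλ = λ' - λ = 91.1002 - 90.1 = 1.0002 pm

Using Δλ = λ_C(1 - cos θ), with λ_C = h/(m_e·c) ≈ 2.42631024 pm:
cos θ = 1 - Δλ/λ_C
cos θ = 1 - 1.0002/2.42631024
cos θ = 0.587769

θ = arccos(0.587769)
θ = 54.00°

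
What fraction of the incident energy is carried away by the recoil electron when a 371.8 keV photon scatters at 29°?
0.0836 (or 8.36%)

Calculate initial and final photon energies:

Initial: E₀ = 371.8 keV → λ₀ = 3.3347 pm
Compton shift: Δλ = 0.3042 pm
Final wavelength: λ' = 3.6389 pm
Final energy: E' = 340.7177 keV

Fractional energy loss:
(E₀ - E')/E₀ = (371.8000 - 340.7177)/371.8000
= 31.0823/371.8000
= 0.0836
= 8.36%

(Intermediate values are shown rounded; full precision is carried through to the final answer.)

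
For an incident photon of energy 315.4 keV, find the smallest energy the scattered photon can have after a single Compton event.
141.1536 keV (at θ = 180°)

The scattered photon has minimum energy when its wavelength is maximum, i.e., when the Compton shift Δλ = λ_C(1 − cos θ) is maximum. This occurs at θ = 180° (backscattering), giving Δλ_max = 2λ_C = 4.8526 pm.

Initial wavelength: λ₀ = hc/E₀ = 3.9310 pm
Maximum final wavelength: λ'_max = λ₀ + 2λ_C = 3.9310 + 4.8526 = 8.7836 pm
Minimum final energy: E'_min = hc/λ'_max = 141.1536 keV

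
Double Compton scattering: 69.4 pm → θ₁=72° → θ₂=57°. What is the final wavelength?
72.1814 pm

Apply Compton shift twice:

First scattering at θ₁ = 72°:
Δλ₁ = λ_C(1 - cos(72°))
Δλ₁ = 2.4263 × 0.6910
Δλ₁ = 1.6765 pm

After first scattering:
λ₁ = 69.4 + 1.6765 = 71.0765 pm

Second scattering at θ₂ = 57°:
Δλ₂ = λ_C(1 - cos(57°))
Δλ₂ = 2.4263 × 0.4554
Δλ₂ = 1.1048 pm

Final wavelength:
λ₂ = 71.0765 + 1.1048 = 72.1814 pm

Total shift: Δλ_total = 1.6765 + 1.1048 = 2.7814 pm

(Intermediate values are shown rounded; full precision is carried through to the final answer.)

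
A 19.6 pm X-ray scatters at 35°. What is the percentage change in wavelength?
2.2387%

Calculate the Compton shift:
Δλ = λ_C(1 - cos(35°))
Δλ = 2.4263 × (1 - cos(35°))
Δλ = 2.4263 × 0.1808
Δλ = 0.4388 pm

Percentage change:
(Δλ/λ₀) × 100 = (0.4388/19.6) × 100
= 2.2387%

(Intermediate values are shown rounded; full precision is carried through to the final answer.)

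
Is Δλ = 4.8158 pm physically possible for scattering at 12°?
No, inconsistent

Calculate the expected shift for θ = 12°:

Δλ_expected = λ_C(1 - cos(12°))
Δλ_expected = 2.4263 × (1 - cos(12°))
Δλ_expected = 2.4263 × 0.0219
Δλ_expected = 0.0530 pm

Given shift: 4.8158 pm
Expected shift: 0.0530 pm
Difference: 4.7627 pm

The values do not match. The given shift corresponds to θ ≈ 170.0°, not 12°.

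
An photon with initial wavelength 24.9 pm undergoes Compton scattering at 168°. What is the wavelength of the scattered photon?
29.6996 pm

Using the Compton scattering formula:
λ' = λ + Δλ = λ + λ_C(1 - cos θ)

Given:
- Initial wavelength λ = 24.9 pm
- Scattering angle θ = 168°
- Compton wavelength λ_C ≈ 2.4263 pm

Calculate the shift:
Δλ = 2.4263 × (1 - cos(168°))
Δλ = 2.4263 × 1.9781
Δλ = 4.7996 pm

Final wavelength:
λ' = 24.9 + 4.7996 = 29.6996 pm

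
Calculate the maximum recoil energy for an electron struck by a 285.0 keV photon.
150.2777 keV

Maximum energy transfer occurs at θ = 180° (backscattering).

Initial photon: E₀ = 285.0 keV → λ₀ = 4.3503 pm

Maximum Compton shift (at 180°):
Δλ_max = 2λ_C = 2 × 2.4263 = 4.8526 pm

Final wavelength:
λ' = 4.3503 + 4.8526 = 9.2029 pm

Minimum photon energy (maximum energy to electron):
E'_min = hc/λ' = 134.7223 keV

Maximum electron kinetic energy:
K_max = E₀ - E'_min = 285.0000 - 134.7223 = 150.2777 keV

(Intermediate values are shown rounded; full precision is carried through to the final answer.)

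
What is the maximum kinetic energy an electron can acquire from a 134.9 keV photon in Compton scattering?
46.6138 keV

Maximum energy transfer occurs at θ = 180° (backscattering).

Initial photon: E₀ = 134.9 keV → λ₀ = 9.1908 pm

Maximum Compton shift (at 180°):
Δλ_max = 2λ_C = 2 × 2.4263 = 4.8526 pm

Final wavelength:
λ' = 9.1908 + 4.8526 = 14.0434 pm

Minimum photon energy (maximum energy to electron):
E'_min = hc/λ' = 88.2862 keV

Maximum electron kinetic energy:
K_max = E₀ - E'_min = 134.9000 - 88.2862 = 46.6138 keV

(Intermediate values are shown rounded; full precision is carried through to the final answer.)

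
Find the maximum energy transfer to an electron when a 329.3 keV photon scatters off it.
185.4285 keV

Maximum energy transfer occurs at θ = 180° (backscattering).

Initial photon: E₀ = 329.3 keV → λ₀ = 3.7651 pm

Maximum Compton shift (at 180°):
Δλ_max = 2λ_C = 2 × 2.4263 = 4.8526 pm

Final wavelength:
λ' = 3.7651 + 4.8526 = 8.6177 pm

Minimum photon energy (maximum energy to electron):
E'_min = hc/λ' = 143.8715 keV

Maximum electron kinetic energy:
K_max = E₀ - E'_min = 329.3000 - 143.8715 = 185.4285 keV

(Intermediate values are shown rounded; full precision is carried through to the final answer.)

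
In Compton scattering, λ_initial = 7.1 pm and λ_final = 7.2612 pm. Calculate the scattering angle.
21.00°

First find the wavelength shift:
Δλ = λ' - λ = 7.2612 - 7.1 = 0.1612 pm

Using Δλ = λ_C(1 - cos θ), with λ_C = h/(m_e·c) ≈ 2.42631024 pm:
cos θ = 1 - Δλ/λ_C
cos θ = 1 - 0.1612/2.42631024
cos θ = 0.933562

θ = arccos(0.933562)
θ = 21.00°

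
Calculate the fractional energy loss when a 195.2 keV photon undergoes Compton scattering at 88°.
0.2694 (or 26.94%)

Calculate initial and final photon energies:

Initial: E₀ = 195.2 keV → λ₀ = 6.3516 pm
Compton shift: Δλ = 2.3416 pm
Final wavelength: λ' = 8.6933 pm
Final energy: E' = 142.6207 keV

Fractional energy loss:
(E₀ - E')/E₀ = (195.2000 - 142.6207)/195.2000
= 52.5793/195.2000
= 0.2694
= 26.94%

(Intermediate values are shown rounded; full precision is carried through to the final answer.)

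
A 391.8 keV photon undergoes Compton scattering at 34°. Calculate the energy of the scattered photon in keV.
346.3938 keV

First convert energy to wavelength:
λ = hc/E, with hc ≈ 1239.842 keV·pm (i.e. 1239.842 eV·nm)

For E = 391.8 keV = 391800 eV:
λ = 1239.842 keV·pm / 391.8 keV
λ = 3.1645 pm

Calculate the Compton shift:
Δλ = λ_C(1 - cos(34°)) = 2.4263 × 0.1710
Δλ = 0.4148 pm

Final wavelength:
λ' = 3.1645 + 0.4148 = 3.5793 pm

Final energy:
E' = hc/λ' = 1239.842 / 3.5793 = 346.3938 keV

(Intermediate values are shown rounded; full precision is carried through to the final answer.)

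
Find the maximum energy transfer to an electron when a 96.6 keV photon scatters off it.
26.5026 keV

Maximum energy transfer occurs at θ = 180° (backscattering).

Initial photon: E₀ = 96.6 keV → λ₀ = 12.8348 pm

Maximum Compton shift (at 180°):
Δλ_max = 2λ_C = 2 × 2.4263 = 4.8526 pm

Final wavelength:
λ' = 12.8348 + 4.8526 = 17.6874 pm

Minimum photon energy (maximum energy to electron):
E'_min = hc/λ' = 70.0974 keV

Maximum electron kinetic energy:
K_max = E₀ - E'_min = 96.6000 - 70.0974 = 26.5026 keV

(Intermediate values are shown rounded; full precision is carried through to the final answer.)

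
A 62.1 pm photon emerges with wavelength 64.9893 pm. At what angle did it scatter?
101.00°

First find the wavelength shift:
Δλ = λ' - λ = 64.9893 - 62.1 = 2.8893 pm

Using Δλ = λ_C(1 - cos θ), with λ_C = h/(m_e·c) ≈ 2.42631024 pm:
cos θ = 1 - Δλ/λ_C
cos θ = 1 - 2.8893/2.42631024
cos θ = -0.190821

θ = arccos(-0.190821)
θ = 101.00°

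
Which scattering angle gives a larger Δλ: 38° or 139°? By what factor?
139° produces the larger shift by a factor of 8.277

Calculate both shifts using Δλ = λ_C(1 - cos θ):

For θ₁ = 38°:
Δλ₁ = 2.4263 × (1 - cos(38°))
Δλ₁ = 2.4263 × 0.2120
Δλ₁ = 0.5144 pm

For θ₂ = 139°:
Δλ₂ = 2.4263 × (1 - cos(139°))
Δλ₂ = 2.4263 × 1.7547
Δλ₂ = 4.2575 pm

The 139° angle produces the larger shift.
Ratio: 4.2575/0.5144 = 8.277

(Intermediate values are shown rounded; full precision is carried through to the final answer.)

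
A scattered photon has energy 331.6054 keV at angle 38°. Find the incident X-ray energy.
384.5001 keV

Convert final energy to wavelength (hc ≈ 1239.842 keV·pm):
λ' = hc/E' = 1239.842 / 331.6054 = 3.7389 pm

Calculate the Compton shift:
Δλ = λ_C(1 - cos(38°))
Δλ = 2.4263 × (1 - cos(38°))
Δλ = 0.5144 pm

Initial wavelength:
λ = λ' - Δλ = 3.7389 - 0.5144 = 3.2246 pm

Initial energy:
E = hc/λ = 1239.842 / 3.2246 = 384.5001 keV

(Intermediate values are shown rounded; full precision is carried through to the final answer.)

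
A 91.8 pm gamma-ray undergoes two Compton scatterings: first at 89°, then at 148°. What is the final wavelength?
98.6679 pm

Apply Compton shift twice:

First scattering at θ₁ = 89°:
Δλ₁ = λ_C(1 - cos(89°))
Δλ₁ = 2.4263 × 0.9825
Δλ₁ = 2.3840 pm

After first scattering:
λ₁ = 91.8 + 2.3840 = 94.1840 pm

Second scattering at θ₂ = 148°:
Δλ₂ = λ_C(1 - cos(148°))
Δλ₂ = 2.4263 × 1.8480
Δλ₂ = 4.4839 pm

Final wavelength:
λ₂ = 94.1840 + 4.4839 = 98.6679 pm

Total shift: Δλ_total = 2.3840 + 4.4839 = 6.8679 pm

(Intermediate values are shown rounded; full precision is carried through to the final answer.)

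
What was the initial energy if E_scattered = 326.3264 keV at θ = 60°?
479.4000 keV

Convert final energy to wavelength (hc ≈ 1239.842 keV·pm):
λ' = hc/E' = 1239.842 / 326.3264 = 3.7994 pm

Calculate the Compton shift:
Δλ = λ_C(1 - cos(60°))
Δλ = 2.4263 × (1 - cos(60°))
Δλ = 1.2132 pm

Initial wavelength:
λ = λ' - Δλ = 3.7994 - 1.2132 = 2.5862 pm

Initial energy:
E = hc/λ = 1239.842 / 2.5862 = 479.4000 keV

(Intermediate values are shown rounded; full precision is carried through to the final answer.)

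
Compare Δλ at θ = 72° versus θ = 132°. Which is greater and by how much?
132° produces the larger shift by a factor of 2.416

Calculate both shifts using Δλ = λ_C(1 - cos θ):

For θ₁ = 72°:
Δλ₁ = 2.4263 × (1 - cos(72°))
Δλ₁ = 2.4263 × 0.6910
Δλ₁ = 1.6765 pm

For θ₂ = 132°:
Δλ₂ = 2.4263 × (1 - cos(132°))
Δλ₂ = 2.4263 × 1.6691
Δλ₂ = 4.0498 pm

The 132° angle produces the larger shift.
Ratio: 4.0498/1.6765 = 2.416

(Intermediate values are shown rounded; full precision is carried through to the final answer.)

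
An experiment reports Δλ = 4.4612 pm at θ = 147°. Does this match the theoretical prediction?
Yes, consistent

Calculate the expected shift for θ = 147°:

Δλ_expected = λ_C(1 - cos(147°))
Δλ_expected = 2.4263 × (1 - cos(147°))
Δλ_expected = 2.4263 × 1.8387
Δλ_expected = 4.4612 pm

Given shift: 4.4612 pm
Expected shift: 4.4612 pm
Difference: 0.0000 pm

The values match. This is consistent with Compton scattering at the stated angle.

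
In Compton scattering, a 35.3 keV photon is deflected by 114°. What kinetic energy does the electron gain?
3.1265 keV

By energy conservation: K_e = E_initial - E_final

First find the scattered photon energy:
Initial wavelength: λ = hc/E = 35.1230 pm
Compton shift: Δλ = λ_C(1 - cos(114°)) = 3.4132 pm
Final wavelength: λ' = 35.1230 + 3.4132 = 38.5362 pm
Final photon energy: E' = hc/λ' = 32.1735 keV

Electron kinetic energy:
K_e = E - E' = 35.3000 - 32.1735 = 3.1265 keV

(Intermediate values are shown rounded; full precision is carried through to the final answer.)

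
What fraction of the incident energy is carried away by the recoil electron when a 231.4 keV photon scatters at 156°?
0.4642 (or 46.42%)

Calculate initial and final photon energies:

Initial: E₀ = 231.4 keV → λ₀ = 5.3580 pm
Compton shift: Δλ = 4.6429 pm
Final wavelength: λ' = 10.0009 pm
Final energy: E' = 123.9736 keV

Fractional energy loss:
(E₀ - E')/E₀ = (231.4000 - 123.9736)/231.4000
= 107.4264/231.4000
= 0.4642
= 46.42%

(Intermediate values are shown rounded; full precision is carried through to the final answer.)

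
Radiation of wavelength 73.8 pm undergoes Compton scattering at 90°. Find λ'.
76.2263 pm

Using the Compton formula: λ' = λ + λ_C(1 − cos θ)

For θ = 90°, cos θ = 0 (exact) = 0.0000, so:
1 − cos 90° = 1 − (0) = 1.0000

Δλ = λ_C × 1.0000 = 2.4263 × 1.0000 = 2.4263 pm

λ' = 73.8 + 2.4263 = 76.2263 pm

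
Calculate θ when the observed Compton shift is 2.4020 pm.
89.43°

From the Compton formula Δλ = λ_C(1 - cos θ), we can solve for θ:

cos θ = 1 - Δλ/λ_C

Given:
- Δλ = 2.4020 pm
- λ_C = h/(m_e·c) ≈ 2.42631024 pm

cos θ = 1 - 2.4020/2.42631024
cos θ = 1 - 0.989981
cos θ = 0.010019

θ = arccos(0.010019)
θ = 89.43°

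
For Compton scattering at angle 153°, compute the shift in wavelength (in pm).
4.5882 pm

Using the Compton scattering formula:
Δλ = λ_C(1 - cos θ)

where λ_C = h/(m_e·c) ≈ 2.4263 pm is the Compton wavelength of an electron.

For θ = 153°:
cos(153°) = -0.8910
1 - cos(153°) = 1.8910

Δλ = 2.4263 × 1.8910
Δλ = 4.5882 pm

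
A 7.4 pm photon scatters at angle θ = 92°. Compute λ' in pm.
9.9110 pm

Using the Compton scattering formula:
λ' = λ + Δλ = λ + λ_C(1 - cos θ)

Given:
- Initial wavelength λ = 7.4 pm
- Scattering angle θ = 92°
- Compton wavelength λ_C ≈ 2.4263 pm

Calculate the shift:
Δλ = 2.4263 × (1 - cos(92°))
Δλ = 2.4263 × 1.0349
Δλ = 2.5110 pm

Final wavelength:
λ' = 7.4 + 2.5110 = 9.9110 pm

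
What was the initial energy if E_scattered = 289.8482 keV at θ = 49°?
360.1000 keV

Convert final energy to wavelength (hc ≈ 1239.842 keV·pm):
λ' = hc/E' = 1239.842 / 289.8482 = 4.2776 pm

Calculate the Compton shift:
Δλ = λ_C(1 - cos(49°))
Δλ = 2.4263 × (1 - cos(49°))
Δλ = 0.8345 pm

Initial wavelength:
λ = λ' - Δλ = 4.2776 - 0.8345 = 3.4430 pm

Initial energy:
E = hc/λ = 1239.842 / 3.4430 = 360.1000 keV

(Intermediate values are shown rounded; full precision is carried through to the final answer.)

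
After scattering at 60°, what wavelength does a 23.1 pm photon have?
24.3132 pm

Using the Compton scattering formula:
λ' = λ + Δλ = λ + λ_C(1 - cos θ)

Given:
- Initial wavelength λ = 23.1 pm
- Scattering angle θ = 60°
- Compton wavelength λ_C ≈ 2.4263 pm

Calculate the shift:
Δλ = 2.4263 × (1 - cos(60°))
Δλ = 2.4263 × 0.5000
Δλ = 1.2132 pm

Final wavelength:
λ' = 23.1 + 1.2132 = 24.3132 pm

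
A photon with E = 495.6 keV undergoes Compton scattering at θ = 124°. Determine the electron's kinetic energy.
298.3232 keV

By energy conservation: K_e = E_initial - E_final

First find the scattered photon energy:
Initial wavelength: λ = hc/E = 2.5017 pm
Compton shift: Δλ = λ_C(1 - cos(124°)) = 3.7831 pm
Final wavelength: λ' = 2.5017 + 3.7831 = 6.2848 pm
Final photon energy: E' = hc/λ' = 197.2768 keV

Electron kinetic energy:
K_e = E - E' = 495.6000 - 197.2768 = 298.3232 keV

(Intermediate values are shown rounded; full precision is carried through to the final answer.)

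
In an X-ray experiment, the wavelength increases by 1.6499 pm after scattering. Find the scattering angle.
71.34°

From the Compton formula Δλ = λ_C(1 - cos θ), we can solve for θ:

cos θ = 1 - Δλ/λ_C

Given:
- Δλ = 1.6499 pm
- λ_C = h/(m_e·c) ≈ 2.42631024 pm

cos θ = 1 - 1.6499/2.42631024
cos θ = 1 - 0.680004
cos θ = 0.319996

θ = arccos(0.319996)
θ = 71.34°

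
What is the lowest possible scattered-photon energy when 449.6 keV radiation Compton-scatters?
162.9168 keV (at θ = 180°)

The scattered photon has minimum energy when its wavelength is maximum, i.e., when the Compton shift Δλ = λ_C(1 − cos θ) is maximum. This occurs at θ = 180° (backscattering), giving Δλ_max = 2λ_C = 4.8526 pm.

Initial wavelength: λ₀ = hc/E₀ = 2.7577 pm
Maximum final wavelength: λ'_max = λ₀ + 2λ_C = 2.7577 + 4.8526 = 7.6103 pm
Minimum final energy: E'_min = hc/λ'_max = 162.9168 keV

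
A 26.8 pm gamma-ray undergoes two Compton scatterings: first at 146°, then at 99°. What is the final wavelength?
34.0437 pm

Apply Compton shift twice:

First scattering at θ₁ = 146°:
Δλ₁ = λ_C(1 - cos(146°))
Δλ₁ = 2.4263 × 1.8290
Δλ₁ = 4.4378 pm

After first scattering:
λ₁ = 26.8 + 4.4378 = 31.2378 pm

Second scattering at θ₂ = 99°:
Δλ₂ = λ_C(1 - cos(99°))
Δλ₂ = 2.4263 × 1.1564
Δλ₂ = 2.8059 pm

Final wavelength:
λ₂ = 31.2378 + 2.8059 = 34.0437 pm

Total shift: Δλ_total = 4.4378 + 2.8059 = 7.2437 pm

(Intermediate values are shown rounded; full precision is carried through to the final answer.)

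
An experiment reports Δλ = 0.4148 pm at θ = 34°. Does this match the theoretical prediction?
Yes, consistent

Calculate the expected shift for θ = 34°:

Δλ_expected = λ_C(1 - cos(34°))
Δλ_expected = 2.4263 × (1 - cos(34°))
Δλ_expected = 2.4263 × 0.1710
Δλ_expected = 0.4148 pm

Given shift: 0.4148 pm
Expected shift: 0.4148 pm
Difference: 0.0000 pm

The values match. This is consistent with Compton scattering at the stated angle.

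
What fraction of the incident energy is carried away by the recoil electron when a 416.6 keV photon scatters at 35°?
0.1285 (or 12.85%)

Calculate initial and final photon energies:

Initial: E₀ = 416.6 keV → λ₀ = 2.9761 pm
Compton shift: Δλ = 0.4388 pm
Final wavelength: λ' = 3.4149 pm
Final energy: E' = 363.0694 keV

Fractional energy loss:
(E₀ - E')/E₀ = (416.6000 - 363.0694)/416.6000
= 53.5306/416.6000
= 0.1285
= 12.85%

(Intermediate values are shown rounded; full precision is carried through to the final answer.)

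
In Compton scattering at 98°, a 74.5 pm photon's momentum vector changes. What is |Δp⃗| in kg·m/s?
1.3186e-23 kg·m/s

Photon momentum magnitude is p = h/λ.

Initial momentum:
p₀ = h/λ = 6.6261e-34/7.4500e-11 = 8.8941e-24 kg·m/s

After scattering:
λ' = λ + Δλ = 74.5 + 2.7640 = 77.2640 pm
p' = h/λ' = 6.6261e-34/7.7264e-11 = 8.5759e-24 kg·m/s

Momentum is a vector; the scattered photon's direction makes angle θ = 98° with the incident direction. The magnitude of the vector change Δp⃗ = p⃗₀ − p⃗' is found from the law of cosines:
|Δp⃗|² = p₀² + p'² − 2p₀p'cos θ
|Δp⃗|² = (8.8941e-24)² + (8.5759e-24)² − 2·8.8941e-24·8.5759e-24·cos(98°)
|Δp⃗| = 1.3186e-23 kg·m/s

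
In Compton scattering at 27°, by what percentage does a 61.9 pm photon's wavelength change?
0.4272%

Calculate the Compton shift:
Δλ = λ_C(1 - cos(27°))
Δλ = 2.4263 × (1 - cos(27°))
Δλ = 2.4263 × 0.1090
Δλ = 0.2645 pm

Percentage change:
(Δλ/λ₀) × 100 = (0.2645/61.9) × 100
= 0.4272%

(Intermediate values are shown rounded; full precision is carried through to the final answer.)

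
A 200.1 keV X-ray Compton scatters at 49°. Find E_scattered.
176.3489 keV

First convert energy to wavelength:
λ = hc/E, with hc ≈ 1239.842 keV·pm (i.e. 1239.842 eV·nm)

For E = 200.1 keV = 200100 eV:
λ = 1239.842 keV·pm / 200.1 keV
λ = 6.1961 pm

Calculate the Compton shift:
Δλ = λ_C(1 - cos(49°)) = 2.4263 × 0.3439
Δλ = 0.8345 pm

Final wavelength:
λ' = 6.1961 + 0.8345 = 7.0306 pm

Final energy:
E' = hc/λ' = 1239.842 / 7.0306 = 176.3489 keV

(Intermediate values are shown rounded; full precision is carried through to the final answer.)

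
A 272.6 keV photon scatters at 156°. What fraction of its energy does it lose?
0.5051 (or 50.51%)

Calculate initial and final photon energies:

Initial: E₀ = 272.6 keV → λ₀ = 4.5482 pm
Compton shift: Δλ = 4.6429 pm
Final wavelength: λ' = 9.1911 pm
Final energy: E' = 134.8964 keV

Fractional energy loss:
(E₀ - E')/E₀ = (272.6000 - 134.8964)/272.6000
= 137.7036/272.6000
= 0.5051
= 50.51%

(Intermediate values are shown rounded; full precision is carried through to the final answer.)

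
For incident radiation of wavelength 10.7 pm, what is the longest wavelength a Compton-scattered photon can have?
15.5526 pm (at θ = 180°)

The Compton shift is Δλ = λ_C(1 − cos θ).

Since cos θ ranges from −1 to 1, the factor (1 − cos θ) ranges from 0 to 2; the maximum shift occurs at θ = 180° (backscattering):
Δλ_max = 2λ_C = 2 × 2.4263 pm = 4.8526 pm

Maximum scattered wavelength:
λ'_max = λ₀ + Δλ_max = 10.7 + 4.8526 = 15.5526 pm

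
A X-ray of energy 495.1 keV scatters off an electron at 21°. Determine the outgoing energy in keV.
465.1652 keV

First convert energy to wavelength:
λ = hc/E, with hc ≈ 1239.842 keV·pm (i.e. 1239.842 eV·nm)

For E = 495.1 keV = 495100 eV:
λ = 1239.842 keV·pm / 495.1 keV
λ = 2.5042 pm

Calculate the Compton shift:
Δλ = λ_C(1 - cos(21°)) = 2.4263 × 0.0664
Δλ = 0.1612 pm

Final wavelength:
λ' = 2.5042 + 0.1612 = 2.6654 pm

Final energy:
E' = hc/λ' = 1239.842 / 2.6654 = 465.1652 keV

(Intermediate values are shown rounded; full precision is carried through to the final answer.)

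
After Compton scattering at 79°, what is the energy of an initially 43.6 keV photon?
40.7842 keV

First convert energy to wavelength:
λ = hc/E, with hc ≈ 1239.842 keV·pm (i.e. 1239.842 eV·nm)

For E = 43.6 keV = 43600 eV:
λ = 1239.842 keV·pm / 43.6 keV
λ = 28.4367 pm

Calculate the Compton shift:
Δλ = λ_C(1 - cos(79°)) = 2.4263 × 0.8092
Δλ = 1.9633 pm

Final wavelength:
λ' = 28.4367 + 1.9633 = 30.4001 pm

Final energy:
E' = hc/λ' = 1239.842 / 30.4001 = 40.7842 keV

(Intermediate values are shown rounded; full precision is carried through to the final answer.)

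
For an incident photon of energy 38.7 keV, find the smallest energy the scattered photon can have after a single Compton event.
33.6093 keV (at θ = 180°)

The scattered photon has minimum energy when its wavelength is maximum, i.e., when the Compton shift Δλ = λ_C(1 − cos θ) is maximum. This occurs at θ = 180° (backscattering), giving Δλ_max = 2λ_C = 4.8526 pm.

Initial wavelength: λ₀ = hc/E₀ = 32.0373 pm
Maximum final wavelength: λ'_max = λ₀ + 2λ_C = 32.0373 + 4.8526 = 36.8899 pm
Minimum final energy: E'_min = hc/λ'_max = 33.6093 keV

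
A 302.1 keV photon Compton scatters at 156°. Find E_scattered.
141.7459 keV

First convert energy to wavelength:
λ = hc/E, with hc ≈ 1239.842 keV·pm (i.e. 1239.842 eV·nm)

For E = 302.1 keV = 302100 eV:
λ = 1239.842 keV·pm / 302.1 keV
λ = 4.1041 pm

Calculate the Compton shift:
Δλ = λ_C(1 - cos(156°)) = 2.4263 × 1.9135
Δλ = 4.6429 pm

Final wavelength:
λ' = 4.1041 + 4.6429 = 8.7469 pm

Final energy:
E' = hc/λ' = 1239.842 / 8.7469 = 141.7459 keV

(Intermediate values are shown rounded; full precision is carried through to the final answer.)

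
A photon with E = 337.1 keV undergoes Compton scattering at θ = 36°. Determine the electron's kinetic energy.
37.7188 keV

By energy conservation: K_e = E_initial - E_final

First find the scattered photon energy:
Initial wavelength: λ = hc/E = 3.6780 pm
Compton shift: Δλ = λ_C(1 - cos(36°)) = 0.4634 pm
Final wavelength: λ' = 3.6780 + 0.4634 = 4.1413 pm
Final photon energy: E' = hc/λ' = 299.3812 keV

Electron kinetic energy:
K_e = E - E' = 337.1000 - 299.3812 = 37.7188 keV

(Intermediate values are shown rounded; full precision is carried through to the final answer.)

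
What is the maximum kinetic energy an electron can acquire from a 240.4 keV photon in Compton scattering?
116.5401 keV

Maximum energy transfer occurs at θ = 180° (backscattering).

Initial photon: E₀ = 240.4 keV → λ₀ = 5.1574 pm

Maximum Compton shift (at 180°):
Δλ_max = 2λ_C = 2 × 2.4263 = 4.8526 pm

Final wavelength:
λ' = 5.1574 + 4.8526 = 10.0100 pm

Minimum photon energy (maximum energy to electron):
E'_min = hc/λ' = 123.8599 keV

Maximum electron kinetic energy:
K_max = E₀ - E'_min = 240.4000 - 123.8599 = 116.5401 keV

(Intermediate values are shown rounded; full precision is carried through to the final answer.)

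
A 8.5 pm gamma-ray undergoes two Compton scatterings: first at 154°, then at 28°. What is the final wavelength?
13.3911 pm

Apply Compton shift twice:

First scattering at θ₁ = 154°:
Δλ₁ = λ_C(1 - cos(154°))
Δλ₁ = 2.4263 × 1.8988
Δλ₁ = 4.6071 pm

After first scattering:
λ₁ = 8.5 + 4.6071 = 13.1071 pm

Second scattering at θ₂ = 28°:
Δλ₂ = λ_C(1 - cos(28°))
Δλ₂ = 2.4263 × 0.1171
Δλ₂ = 0.2840 pm

Final wavelength:
λ₂ = 13.1071 + 0.2840 = 13.3911 pm

Total shift: Δλ_total = 4.6071 + 0.2840 = 4.8911 pm

(Intermediate values are shown rounded; full precision is carried through to the final answer.)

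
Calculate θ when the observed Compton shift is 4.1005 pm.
133.63°

From the Compton formula Δλ = λ_C(1 - cos θ), we can solve for θ:

cos θ = 1 - Δλ/λ_C

Given:
- Δλ = 4.1005 pm
- λ_C = h/(m_e·c) ≈ 2.42631024 pm

cos θ = 1 - 4.1005/2.42631024
cos θ = 1 - 1.690015
cos θ = -0.690015

θ = arccos(-0.690015)
θ = 133.63°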